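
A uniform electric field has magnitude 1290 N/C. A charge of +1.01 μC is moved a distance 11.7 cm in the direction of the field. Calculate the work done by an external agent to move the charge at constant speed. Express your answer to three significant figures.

-1.52×10⁻⁴ J

The potential change for a displacement 11.7 cm in the direction of the field is ΔV = −Ed = -151 V.
W_ext = qΔV = -1.52×10⁻⁴ J.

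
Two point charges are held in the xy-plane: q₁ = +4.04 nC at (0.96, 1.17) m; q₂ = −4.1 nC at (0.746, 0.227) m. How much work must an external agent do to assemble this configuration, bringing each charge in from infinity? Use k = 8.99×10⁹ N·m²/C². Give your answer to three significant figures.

The assembly work is the sum of pairwise potential energies, U = Σ_{i<j} kqᵢqⱼ/rᵢⱼ.
Pair separations: r₁₂ = 0.967 m.
U = (-1.54×10⁻⁷) = -1.54×10⁻⁷ J.

-1.54×10⁻⁷ J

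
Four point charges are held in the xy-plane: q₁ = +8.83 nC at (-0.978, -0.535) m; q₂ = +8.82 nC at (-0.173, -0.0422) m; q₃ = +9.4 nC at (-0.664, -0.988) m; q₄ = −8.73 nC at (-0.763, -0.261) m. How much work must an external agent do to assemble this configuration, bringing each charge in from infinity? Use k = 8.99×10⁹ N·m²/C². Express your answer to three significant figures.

The assembly work is the sum of pairwise potential energies, U = Σ_{i<j} kqᵢqⱼ/rᵢⱼ.
Pair separations: r₁₂ = 0.944 m, r₁₃ = 0.551 m, r₁₄ = 0.348 m, r₂₃ = 1.07 m, r₂₄ = 0.629 m, r₃₄ = 0.734 m.
Summing all 6 pair terms gives U = -1.30×10⁻⁶ J.

-1.30×10⁻⁶ J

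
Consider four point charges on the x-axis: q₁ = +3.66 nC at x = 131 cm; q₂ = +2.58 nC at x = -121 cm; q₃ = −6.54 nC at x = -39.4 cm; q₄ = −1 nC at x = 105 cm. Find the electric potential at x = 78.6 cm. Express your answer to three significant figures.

-9.47 V

The total potential is the scalar sum of each charge's contribution, V = Σ kqᵢ/rᵢ.
Distances from the field point to each charge: r₁ = 0.524 m, r₂ = 2.00 m, r₃ = 1.18 m, r₄ = 0.264 m.
V = k[(3.66×10⁻⁹)/(0.524) + (2.58×10⁻⁹)/(2.00) + (-6.54×10⁻⁹)/(1.18) + (-1.00×10⁻⁹)/(0.264)] = -9.47 V.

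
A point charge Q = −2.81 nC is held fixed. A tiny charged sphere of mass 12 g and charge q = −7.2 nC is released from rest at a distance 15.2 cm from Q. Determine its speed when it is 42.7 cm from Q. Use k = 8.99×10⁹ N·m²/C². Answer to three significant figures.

Only the electrostatic force acts, so mechanical energy is conserved: ½mv² = U₁ − U₂ = kQq(1/r₁ − 1/r₂).
U₁ − U₂ = (8.99×10⁹ N·m²/C²)(-2.81×10⁻⁹ C)(-7.20×10⁻⁹ C)(1/0.152 − 1/0.427) = 7.71×10⁻⁷ J.
v = √(2·7.71×10⁻⁷/0.0120) = 0.0113 m/s.

0.0113 m/s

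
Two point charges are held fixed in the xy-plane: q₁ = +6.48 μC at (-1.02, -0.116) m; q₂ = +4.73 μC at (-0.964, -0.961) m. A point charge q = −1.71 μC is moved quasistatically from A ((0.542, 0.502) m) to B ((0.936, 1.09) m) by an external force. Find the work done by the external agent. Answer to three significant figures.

0.0246 J

For quasistatic motion the external work equals the change in potential energy: W_ext = qΔV = q(V_B − V_A).
At A: distances to the source charges are 1.68 m, 2.10 m; V_A = Σ kqᵢ/rᵢ = 5.49×10⁴ V.
At B: distances to the source charges are 2.30 m, 2.80 m; V_B = Σ kqᵢ/rᵢ = 4.06×10⁴ V.
ΔV = V_B − V_A = -1.44×10⁴ V.
W_ext = qΔV = (-1.71×10⁻⁶ C)(-1.44×10⁴ V) = 0.0246 J.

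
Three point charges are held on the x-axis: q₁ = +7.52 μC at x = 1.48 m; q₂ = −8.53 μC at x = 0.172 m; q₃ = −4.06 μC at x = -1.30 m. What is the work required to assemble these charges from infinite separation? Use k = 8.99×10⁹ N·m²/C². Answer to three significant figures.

-0.328 J

The assembly work is the sum of pairwise potential energies, U = Σ_{i<j} kqᵢqⱼ/rᵢⱼ.
Pair separations: r₁₂ = 1.31 m, r₁₃ = 2.78 m, r₂₃ = 1.47 m.
U = (-0.441) + (-0.0987) + (0.212) = -0.328 J.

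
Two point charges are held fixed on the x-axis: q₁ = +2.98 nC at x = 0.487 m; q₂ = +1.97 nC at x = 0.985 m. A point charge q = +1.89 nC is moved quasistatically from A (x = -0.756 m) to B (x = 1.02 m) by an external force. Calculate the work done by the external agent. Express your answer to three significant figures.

For quasistatic motion the external work equals the change in potential energy: W_ext = qΔV = q(V_B − V_A).
At A: distances to the source charges are 1.24 m, 1.74 m; V_A = Σ kqᵢ/rᵢ = 31.7 V.
At B: distances to the source charges are 0.533 m, 0.0350 m; V_B = Σ kqᵢ/rᵢ = 556 V.
ΔV = V_B − V_A = 525 V.
W_ext = qΔV = (1.89×10⁻⁹ C)(525 V) = 9.91×10⁻⁷ J.

9.91×10⁻⁷ J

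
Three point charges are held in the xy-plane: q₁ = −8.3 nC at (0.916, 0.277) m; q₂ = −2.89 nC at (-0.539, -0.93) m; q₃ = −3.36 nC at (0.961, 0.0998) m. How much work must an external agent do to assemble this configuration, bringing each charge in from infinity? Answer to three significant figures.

The work to assemble the configuration equals its total potential energy, U = Σ kqᵢqⱼ/rᵢⱼ over all pairs.
Pair separations: r₁₂ = 1.89 m, r₁₃ = 0.183 m, r₂₃ = 1.82 m.
U = (1.14×10⁻⁷) + (1.37×10⁻⁶) + (4.80×10⁻⁸) = 1.53×10⁻⁶ J.

1.53×10⁻⁶ J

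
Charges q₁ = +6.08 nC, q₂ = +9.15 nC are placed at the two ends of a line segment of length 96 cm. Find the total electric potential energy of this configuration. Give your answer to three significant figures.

5.21×10⁻⁷ J

The assembly work is the sum of pairwise potential energies, U = Σ_{i<j} kqᵢqⱼ/rᵢⱼ.
The separation is r = 0.960 m.
U = (5.21×10⁻⁷) = 5.21×10⁻⁷ J.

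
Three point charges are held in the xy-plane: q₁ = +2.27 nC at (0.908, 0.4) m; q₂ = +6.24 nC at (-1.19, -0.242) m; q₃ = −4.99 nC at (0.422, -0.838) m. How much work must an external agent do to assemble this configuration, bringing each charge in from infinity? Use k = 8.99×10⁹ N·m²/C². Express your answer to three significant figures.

-1.81×10⁻⁷ J

The assembly work is the sum of pairwise potential energies, U = Σ_{i<j} kqᵢqⱼ/rᵢⱼ.
Pair separations: r₁₂ = 2.19 m, r₁₃ = 1.33 m, r₂₃ = 1.72 m.
U = (5.80×10⁻⁸) + (-7.66×10⁻⁸) + (-1.63×10⁻⁷) = -1.81×10⁻⁷ J.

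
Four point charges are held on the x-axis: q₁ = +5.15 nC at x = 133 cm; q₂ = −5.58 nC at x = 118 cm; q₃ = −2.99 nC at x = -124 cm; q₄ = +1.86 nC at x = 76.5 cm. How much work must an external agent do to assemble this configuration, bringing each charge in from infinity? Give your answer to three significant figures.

-1.81×10⁻⁶ J

The work to assemble the configuration equals its total potential energy, U = Σ kqᵢqⱼ/rᵢⱼ over all pairs.
Pair separations: r₁₂ = 0.150 m, r₁₃ = 2.57 m, r₁₄ = 0.565 m, r₂₃ = 2.42 m, r₂₄ = 0.415 m, r₃₄ = 2.00 m.
Summing all 6 pair terms gives U = -1.81×10⁻⁶ J.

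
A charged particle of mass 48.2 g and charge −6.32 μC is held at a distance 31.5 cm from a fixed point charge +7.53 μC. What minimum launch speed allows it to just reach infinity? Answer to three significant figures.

To just escape, total mechanical energy must reach zero at infinity: ½mv²_min + U = 0, so ½mv²_min = −U = |kQq|/r.
|U| = |kQq|/r = (8.99×10⁹ N·m²/C²)(7.53×10⁻⁶)(6.32×10⁻⁶)/(0.315) = 1.36 J.
v_min = √(2|U|/m) = √(2·1.36/0.0482) = 7.51 m/s.

7.51 m/s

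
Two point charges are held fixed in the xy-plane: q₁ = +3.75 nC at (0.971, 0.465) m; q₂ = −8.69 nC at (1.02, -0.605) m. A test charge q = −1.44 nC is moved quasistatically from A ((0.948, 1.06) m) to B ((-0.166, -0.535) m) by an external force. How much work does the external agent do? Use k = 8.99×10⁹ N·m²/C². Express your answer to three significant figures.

7.67×10⁻⁸ J

For quasistatic motion the external work equals the change in potential energy: W_ext = qΔV = q(V_B − V_A).
At A: distances to the source charges are 0.595 m, 1.67 m; V_A = Σ kqᵢ/rᵢ = 9.74 V.
At B: distances to the source charges are 1.51 m, 1.19 m; V_B = Σ kqᵢ/rᵢ = -43.5 V.
ΔV = V_B − V_A = -53.2 V.
W_ext = qΔV = (-1.44×10⁻⁹ C)(-53.2 V) = 7.67×10⁻⁸ J.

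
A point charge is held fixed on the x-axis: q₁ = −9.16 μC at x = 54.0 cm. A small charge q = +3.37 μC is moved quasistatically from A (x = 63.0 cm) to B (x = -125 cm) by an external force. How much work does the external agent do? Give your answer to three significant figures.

2.93 J

For quasistatic motion the external work equals the change in potential energy: W_ext = qΔV = q(V_B − V_A).
At A: distance to the source charge is 0.0900 m; V_A = kq₁/r = -9.15×10⁵ V.
At B: distance to the source charge is 1.79 m; V_B = kq₁/r = -4.60×10⁴ V.
ΔV = V_B − V_A = 8.69×10⁵ V.
W_ext = qΔV = (3.37×10⁻⁶ C)(8.69×10⁵ V) = 2.93 J.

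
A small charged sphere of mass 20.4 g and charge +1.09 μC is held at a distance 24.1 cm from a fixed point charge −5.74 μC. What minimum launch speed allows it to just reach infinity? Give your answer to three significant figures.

4.78 m/s

To just escape, total mechanical energy must reach zero at infinity: ½mv²_min + U = 0, so ½mv²_min = −U = |kQq|/r.
|U| = |kQq|/r = (8.99×10⁹ N·m²/C²)(5.74×10⁻⁶)(1.09×10⁻⁶)/(0.241) = 0.233 J.
v_min = √(2|U|/m) = √(2·0.233/0.0204) = 4.78 m/s.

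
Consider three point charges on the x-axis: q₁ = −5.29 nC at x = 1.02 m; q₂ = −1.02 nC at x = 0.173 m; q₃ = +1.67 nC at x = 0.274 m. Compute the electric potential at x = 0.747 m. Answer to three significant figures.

-158 V

The total potential is the scalar sum of each charge's contribution, V = Σ kqᵢ/rᵢ.
Distances from the field point to each charge: r₁ = 0.273 m, r₂ = 0.574 m, r₃ = 0.473 m.
V = k[(-5.29×10⁻⁹)/(0.273) + (-1.02×10⁻⁹)/(0.574) + (1.67×10⁻⁹)/(0.473)] = -158 V.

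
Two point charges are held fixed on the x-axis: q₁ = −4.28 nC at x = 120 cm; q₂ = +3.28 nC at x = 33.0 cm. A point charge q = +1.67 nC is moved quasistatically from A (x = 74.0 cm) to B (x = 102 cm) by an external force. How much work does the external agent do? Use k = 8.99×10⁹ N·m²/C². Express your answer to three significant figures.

-2.66×10⁻⁷ J

For quasistatic motion the external work equals the change in potential energy: W_ext = qΔV = q(V_B − V_A).
At A: distances to the source charges are 0.460 m, 0.410 m; V_A = Σ kqᵢ/rᵢ = -11.7 V.
At B: distances to the source charges are 0.180 m, 0.690 m; V_B = Σ kqᵢ/rᵢ = -171 V.
ΔV = V_B − V_A = -159 V.
W_ext = qΔV = (1.67×10⁻⁹ C)(-159 V) = -2.66×10⁻⁷ J.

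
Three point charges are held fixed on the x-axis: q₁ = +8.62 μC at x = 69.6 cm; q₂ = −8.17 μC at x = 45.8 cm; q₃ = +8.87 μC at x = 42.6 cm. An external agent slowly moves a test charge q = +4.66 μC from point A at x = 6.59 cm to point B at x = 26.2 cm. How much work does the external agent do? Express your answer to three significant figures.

0.620 J

For quasistatic motion the external work equals the change in potential energy: W_ext = qΔV = q(V_B − V_A).
At A: distances to the source charges are 0.630 m, 0.392 m, 0.360 m; V_A = Σ kqᵢ/rᵢ = 1.57×10⁵ V.
At B: distances to the source charges are 0.434 m, 0.196 m, 0.164 m; V_B = Σ kqᵢ/rᵢ = 2.90×10⁵ V.
ΔV = V_B − V_A = 1.33×10⁵ V.
W_ext = qΔV = (4.66×10⁻⁶ C)(1.33×10⁵ V) = 0.620 J.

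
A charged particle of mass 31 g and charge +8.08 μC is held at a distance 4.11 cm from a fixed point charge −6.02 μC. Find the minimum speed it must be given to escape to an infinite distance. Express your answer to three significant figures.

26.2 m/s

To just escape, total mechanical energy must reach zero at infinity: ½mv²_min + U = 0, so ½mv²_min = −U = |kQq|/r.
|U| = |kQq|/r = (8.99×10⁹ N·m²/C²)(6.02×10⁻⁶)(8.08×10⁻⁶)/(0.0411) = 10.6 J.
v_min = √(2|U|/m) = √(2·10.6/0.0310) = 26.2 m/s.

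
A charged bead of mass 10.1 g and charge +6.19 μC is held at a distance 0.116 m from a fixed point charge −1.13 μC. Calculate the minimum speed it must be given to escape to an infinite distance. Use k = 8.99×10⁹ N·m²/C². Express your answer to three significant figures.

10.4 m/s

To just escape, total mechanical energy must reach zero at infinity: ½mv²_min + U = 0, so ½mv²_min = −U = |kQq|/r.
|U| = |kQq|/r = (8.99×10⁹ N·m²/C²)(1.13×10⁻⁶)(6.19×10⁻⁶)/(0.116) = 0.542 J.
v_min = √(2|U|/m) = √(2·0.542/0.0101) = 10.4 m/s.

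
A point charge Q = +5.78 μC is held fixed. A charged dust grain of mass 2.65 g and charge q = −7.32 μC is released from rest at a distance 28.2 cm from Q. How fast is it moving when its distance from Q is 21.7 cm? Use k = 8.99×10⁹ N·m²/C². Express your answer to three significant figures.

Only the electrostatic force acts, so mechanical energy is conserved: ½mv² = U₁ − U₂ = kQq(1/r₁ − 1/r₂).
U₁ − U₂ = (8.99×10⁹ N·m²/C²)(5.78×10⁻⁶ C)(-7.32×10⁻⁶ C)(1/0.282 − 1/0.217) = 0.404 J.
v = √(2·0.404/2.65×10⁻³) = 17.5 m/s.

17.5 m/s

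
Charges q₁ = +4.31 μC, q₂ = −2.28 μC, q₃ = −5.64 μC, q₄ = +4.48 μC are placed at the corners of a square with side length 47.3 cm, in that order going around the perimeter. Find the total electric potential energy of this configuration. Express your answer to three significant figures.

The work to assemble the configuration equals its total potential energy, U = Σ kqᵢqⱼ/rᵢⱼ over all pairs.
The four side pairs have separation 0.473 m and the two diagonal pairs 0.669 m.
Summing all 6 pair terms gives U = -0.520 J.

-0.520 J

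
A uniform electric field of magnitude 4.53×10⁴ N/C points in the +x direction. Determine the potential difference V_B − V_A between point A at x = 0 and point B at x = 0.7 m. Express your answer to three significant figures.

-3.17×10⁴ V

In a uniform field, potential decreases in the direction of E: V_B − V_A = −E·Δx.
V_B − V_A = −(4.53×10⁴ V/m)(0.700 m) = -3.17×10⁴ V.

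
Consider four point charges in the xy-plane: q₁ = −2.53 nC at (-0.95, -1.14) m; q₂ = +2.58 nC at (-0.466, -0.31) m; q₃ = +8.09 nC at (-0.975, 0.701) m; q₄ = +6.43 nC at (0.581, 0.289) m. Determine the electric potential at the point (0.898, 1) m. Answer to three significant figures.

The total potential is the scalar sum of each charge's contribution, V = Σ kqᵢ/rᵢ.
Distances from the field point to each charge: r₁ = 2.83 m, r₂ = 1.89 m, r₃ = 1.90 m, r₄ = 0.778 m.
V = k[(-2.53×10⁻⁹)/(2.83) + (2.58×10⁻⁹)/(1.89) + (8.09×10⁻⁹)/(1.90) + (6.43×10⁻⁹)/(0.778)] = 117 V.

117 V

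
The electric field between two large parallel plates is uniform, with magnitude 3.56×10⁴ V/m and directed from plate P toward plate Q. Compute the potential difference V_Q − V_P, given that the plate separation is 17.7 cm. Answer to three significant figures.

-6300 V

In a uniform field, potential decreases in the direction of E: ΔV = −E·d for a displacement d parallel to E.
Going from P to Q is a displacement of 17.7 cm along the field, so V_Q − V_P = −Ed = -6300 V.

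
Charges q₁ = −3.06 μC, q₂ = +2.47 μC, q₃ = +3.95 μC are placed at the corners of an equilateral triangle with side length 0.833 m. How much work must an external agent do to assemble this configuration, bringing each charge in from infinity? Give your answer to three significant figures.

The work to assemble the configuration equals its total potential energy, U = Σ kqᵢqⱼ/rᵢⱼ over all pairs.
All three pair separations equal the side length, 0.833 m.
U = (-0.0816) + (-0.130) + (0.105) = -0.107 J.

-0.107 J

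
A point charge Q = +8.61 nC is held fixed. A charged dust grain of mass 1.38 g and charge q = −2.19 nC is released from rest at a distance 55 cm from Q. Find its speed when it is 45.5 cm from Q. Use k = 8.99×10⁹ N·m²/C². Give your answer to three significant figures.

9.66×10⁻³ m/s

Only the electrostatic force acts, so mechanical energy is conserved: ½mv² = U₁ − U₂ = kQq(1/r₁ − 1/r₂).
U₁ − U₂ = (8.99×10⁹ N·m²/C²)(8.61×10⁻⁹ C)(-2.19×10⁻⁹ C)(1/0.550 − 1/0.455) = 6.44×10⁻⁸ J.
v = √(2·6.44×10⁻⁸/1.38×10⁻³) = 9.66×10⁻³ m/s.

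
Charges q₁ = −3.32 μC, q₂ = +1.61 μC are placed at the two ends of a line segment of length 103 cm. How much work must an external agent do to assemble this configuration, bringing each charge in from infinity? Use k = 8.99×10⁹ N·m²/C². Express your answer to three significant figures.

-0.0467 J

The assembly work is the sum of pairwise potential energies, U = Σ_{i<j} kqᵢqⱼ/rᵢⱼ.
The separation is r = 1.03 m.
U = (-0.0467) = -0.0467 J.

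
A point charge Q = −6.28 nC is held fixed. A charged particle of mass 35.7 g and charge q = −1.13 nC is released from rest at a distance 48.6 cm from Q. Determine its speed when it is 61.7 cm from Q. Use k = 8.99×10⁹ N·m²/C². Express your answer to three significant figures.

Only the electrostatic force acts, so mechanical energy is conserved: ½mv² = U₁ − U₂ = kQq(1/r₁ − 1/r₂).
U₁ − U₂ = (8.99×10⁹ N·m²/C²)(-6.28×10⁻⁹ C)(-1.13×10⁻⁹ C)(1/0.486 − 1/0.617) = 2.79×10⁻⁸ J.
v = √(2·2.79×10⁻⁸/0.0357) = 1.25×10⁻³ m/s.

1.25×10⁻³ m/s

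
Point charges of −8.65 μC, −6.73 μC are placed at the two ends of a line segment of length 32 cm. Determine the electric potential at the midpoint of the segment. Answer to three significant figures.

Electric potential is a scalar, so the contributions from each charge add algebraically: V = Σ kqᵢ/rᵢ.
Each charge is 0.160 m from the midpoint.
V = k[(-8.65×10⁻⁶)/(0.160) + (-6.73×10⁻⁶)/(0.160)] = -8.64×10⁵ V.

-8.64×10⁵ V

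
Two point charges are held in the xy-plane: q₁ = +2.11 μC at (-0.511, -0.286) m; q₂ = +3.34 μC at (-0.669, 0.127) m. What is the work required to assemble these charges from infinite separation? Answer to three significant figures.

The assembly work is the sum of pairwise potential energies, U = Σ_{i<j} kqᵢqⱼ/rᵢⱼ.
Pair separations: r₁₂ = 0.442 m.
U = (0.143) = 0.143 J.

0.143 J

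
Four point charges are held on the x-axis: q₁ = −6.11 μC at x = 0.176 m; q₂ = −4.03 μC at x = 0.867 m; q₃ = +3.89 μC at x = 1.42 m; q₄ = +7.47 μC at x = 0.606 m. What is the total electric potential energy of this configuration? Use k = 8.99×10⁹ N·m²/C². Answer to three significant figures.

-1.78 J

The work to assemble the configuration equals its total potential energy, U = Σ kqᵢqⱼ/rᵢⱼ over all pairs.
Pair separations: r₁₂ = 0.691 m, r₁₃ = 1.24 m, r₁₄ = 0.430 m, r₂₃ = 0.553 m, r₂₄ = 0.261 m, r₃₄ = 0.814 m.
Summing all 6 pair terms gives U = -1.78 J.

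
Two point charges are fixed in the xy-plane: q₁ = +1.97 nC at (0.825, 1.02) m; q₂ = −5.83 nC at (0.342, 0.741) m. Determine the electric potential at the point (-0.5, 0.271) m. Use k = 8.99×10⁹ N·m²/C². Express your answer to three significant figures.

Electric potential is a scalar, so the contributions from each charge add algebraically: V = Σ kqᵢ/rᵢ.
Distances from the field point to each charge: r₁ = 1.52 m, r₂ = 0.964 m.
V = k[(1.97×10⁻⁹)/(1.52) + (-5.83×10⁻⁹)/(0.964)] = -42.7 V.

-42.7 V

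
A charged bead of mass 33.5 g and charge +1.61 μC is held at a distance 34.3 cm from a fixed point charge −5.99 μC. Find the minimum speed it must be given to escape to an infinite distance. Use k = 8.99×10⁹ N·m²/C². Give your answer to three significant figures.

To just escape, total mechanical energy must reach zero at infinity: ½mv²_min + U = 0, so ½mv²_min = −U = |kQq|/r.
|U| = |kQq|/r = (8.99×10⁹ N·m²/C²)(5.99×10⁻⁶)(1.61×10⁻⁶)/(0.343) = 0.253 J.
v_min = √(2|U|/m) = √(2·0.253/0.0335) = 3.88 m/s.

3.88 m/s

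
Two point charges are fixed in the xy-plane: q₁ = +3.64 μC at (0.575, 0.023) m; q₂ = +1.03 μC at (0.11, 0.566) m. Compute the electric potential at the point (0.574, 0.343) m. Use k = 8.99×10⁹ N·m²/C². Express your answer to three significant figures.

Electric potential is a scalar, so the contributions from each charge add algebraically: V = Σ kqᵢ/rᵢ.
Distances from the field point to each charge: r₁ = 0.320 m, r₂ = 0.515 m.
V = k[(3.64×10⁻⁶)/(0.320) + (1.03×10⁻⁶)/(0.515)] = 1.20×10⁵ V.

1.20×10⁵ V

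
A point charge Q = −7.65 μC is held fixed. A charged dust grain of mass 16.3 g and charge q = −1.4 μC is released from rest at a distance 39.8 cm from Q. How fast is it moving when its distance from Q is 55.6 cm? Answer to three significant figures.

Only the electrostatic force acts, so mechanical energy is conserved: ½mv² = U₁ − U₂ = kQq(1/r₁ − 1/r₂).
U₁ − U₂ = (8.99×10⁹ N·m²/C²)(-7.65×10⁻⁶ C)(-1.40×10⁻⁶ C)(1/0.398 − 1/0.556) = 0.0687 J.
v = √(2·0.0687/0.0163) = 2.90 m/s.

2.90 m/s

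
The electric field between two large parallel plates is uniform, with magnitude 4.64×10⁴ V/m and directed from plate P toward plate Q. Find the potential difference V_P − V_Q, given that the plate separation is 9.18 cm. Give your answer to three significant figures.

4260 V

In a uniform field, potential decreases in the direction of E: ΔV = −E·d for a displacement d parallel to E.
Going from Q to P is a displacement of 9.18 cm opposite to the field, so V_P − V_Q = +Ed = 4260 V.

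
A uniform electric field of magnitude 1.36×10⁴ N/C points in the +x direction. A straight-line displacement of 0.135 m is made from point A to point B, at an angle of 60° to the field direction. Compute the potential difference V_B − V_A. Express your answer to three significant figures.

Only the component of displacement along E changes the potential: ΔV = −E·d·cosθ.
ΔV = −(1.36×10⁴ V/m)(0.135 m)cos60° = -918 V.

-918 V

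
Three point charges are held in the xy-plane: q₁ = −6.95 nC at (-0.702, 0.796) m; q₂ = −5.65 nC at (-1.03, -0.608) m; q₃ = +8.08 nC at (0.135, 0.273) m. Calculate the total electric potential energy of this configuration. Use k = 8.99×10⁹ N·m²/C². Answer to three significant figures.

-5.48×10⁻⁷ J

The assembly work is the sum of pairwise potential energies, U = Σ_{i<j} kqᵢqⱼ/rᵢⱼ.
Pair separations: r₁₂ = 1.44 m, r₁₃ = 0.987 m, r₂₃ = 1.46 m.
U = (2.45×10⁻⁷) + (-5.12×10⁻⁷) + (-2.81×10⁻⁷) = -5.48×10⁻⁷ J.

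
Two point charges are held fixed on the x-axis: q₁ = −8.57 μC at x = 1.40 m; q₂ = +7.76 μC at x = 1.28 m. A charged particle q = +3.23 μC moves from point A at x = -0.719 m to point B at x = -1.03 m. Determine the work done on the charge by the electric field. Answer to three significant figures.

1.46×10⁻⁴ J

The work done by the electric force is W_field = −ΔU = −q(V_B − V_A) = q(V_A − V_B).
At A: distances to the source charges are 2.12 m, 2.00 m; V_A = Σ kqᵢ/rᵢ = -1460 V.
At B: distances to the source charges are 2.43 m, 2.31 m; V_B = Σ kqᵢ/rᵢ = -1510 V.
ΔV = V_B − V_A = -45.1 V.
W_field = −qΔV = −(3.23×10⁻⁶ C)(-45.1 V) = 1.46×10⁻⁴ J.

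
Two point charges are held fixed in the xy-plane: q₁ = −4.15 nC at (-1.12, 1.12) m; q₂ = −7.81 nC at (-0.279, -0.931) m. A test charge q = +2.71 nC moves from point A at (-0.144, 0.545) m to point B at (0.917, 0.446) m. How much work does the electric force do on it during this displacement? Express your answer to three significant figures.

The work done by the electric force is W_field = −ΔU = −q(V_B − V_A) = q(V_A − V_B).
At A: distances to the source charges are 1.13 m, 1.48 m; V_A = Σ kqᵢ/rᵢ = -80.3 V.
At B: distances to the source charges are 2.15 m, 1.82 m; V_B = Σ kqᵢ/rᵢ = -55.9 V.
ΔV = V_B − V_A = 24.4 V.
W_field = −qΔV = −(2.71×10⁻⁹ C)(24.4 V) = -6.62×10⁻⁸ J.

-6.62×10⁻⁸ J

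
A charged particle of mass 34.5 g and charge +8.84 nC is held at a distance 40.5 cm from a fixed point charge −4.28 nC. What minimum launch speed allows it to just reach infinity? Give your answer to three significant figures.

6.98×10⁻³ m/s

To just escape, total mechanical energy must reach zero at infinity: ½mv²_min + U = 0, so ½mv²_min = −U = |kQq|/r.
|U| = |kQq|/r = (8.99×10⁹ N·m²/C²)(4.28×10⁻⁹)(8.84×10⁻⁹)/(0.405) = 8.40×10⁻⁷ J.
v_min = √(2|U|/m) = √(2·8.40×10⁻⁷/0.0345) = 6.98×10⁻³ m/s.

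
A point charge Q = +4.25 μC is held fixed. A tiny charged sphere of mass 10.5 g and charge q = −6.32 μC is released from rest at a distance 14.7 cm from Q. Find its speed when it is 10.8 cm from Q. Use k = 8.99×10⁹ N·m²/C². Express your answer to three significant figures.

Only the electrostatic force acts, so mechanical energy is conserved: ½mv² = U₁ − U₂ = kQq(1/r₁ − 1/r₂).
U₁ − U₂ = (8.99×10⁹ N·m²/C²)(4.25×10⁻⁶ C)(-6.32×10⁻⁶ C)(1/0.147 − 1/0.108) = 0.593 J.
v = √(2·0.593/0.0105) = 10.6 m/s.

10.6 m/s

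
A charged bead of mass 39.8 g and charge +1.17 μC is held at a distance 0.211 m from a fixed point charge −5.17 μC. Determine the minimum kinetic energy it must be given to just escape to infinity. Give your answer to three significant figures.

To just escape, total mechanical energy must reach zero at infinity: ½mv²_min + U = 0, so ½mv²_min = −U = |kQq|/r.
|U| = |kQq|/r = (8.99×10⁹ N·m²/C²)(5.17×10⁻⁶)(1.17×10⁻⁶)/(0.211) = 0.258 J.

0.258 J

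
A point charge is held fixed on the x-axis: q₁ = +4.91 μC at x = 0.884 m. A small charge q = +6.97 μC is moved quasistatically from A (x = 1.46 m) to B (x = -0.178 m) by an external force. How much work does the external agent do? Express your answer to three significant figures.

-0.244 J

For quasistatic motion the external work equals the change in potential energy: W_ext = qΔV = q(V_B − V_A).
At A: distance to the source charge is 0.576 m; V_A = kq₁/r = 7.66×10⁴ V.
At B: distance to the source charge is 1.06 m; V_B = kq₁/r = 4.16×10⁴ V.
ΔV = V_B − V_A = -3.51×10⁴ V.
W_ext = qΔV = (6.97×10⁻⁶ C)(-3.51×10⁴ V) = -0.244 J.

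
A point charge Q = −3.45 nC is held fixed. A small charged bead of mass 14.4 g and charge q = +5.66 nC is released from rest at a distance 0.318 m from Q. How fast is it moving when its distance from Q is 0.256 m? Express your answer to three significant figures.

4.31×10⁻³ m/s

Only the electrostatic force acts, so mechanical energy is conserved: ½mv² = U₁ − U₂ = kQq(1/r₁ − 1/r₂).
U₁ − U₂ = (8.99×10⁹ N·m²/C²)(-3.45×10⁻⁹ C)(5.66×10⁻⁹ C)(1/0.318 − 1/0.256) = 1.34×10⁻⁷ J.
v = √(2·1.34×10⁻⁷/0.0144) = 4.31×10⁻³ m/s.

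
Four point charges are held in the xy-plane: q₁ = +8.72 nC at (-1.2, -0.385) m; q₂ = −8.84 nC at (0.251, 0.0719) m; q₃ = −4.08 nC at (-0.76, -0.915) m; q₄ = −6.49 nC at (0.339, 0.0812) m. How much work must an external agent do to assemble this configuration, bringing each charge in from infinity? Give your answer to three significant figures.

4.98×10⁻⁶ J

The assembly work is the sum of pairwise potential energies, U = Σ_{i<j} kqᵢqⱼ/rᵢⱼ.
Pair separations: r₁₂ = 1.52 m, r₁₃ = 0.689 m, r₁₄ = 1.61 m, r₂₃ = 1.41 m, r₂₄ = 0.0885 m, r₃₄ = 1.48 m.
Summing all 6 pair terms gives U = 4.98×10⁻⁶ J.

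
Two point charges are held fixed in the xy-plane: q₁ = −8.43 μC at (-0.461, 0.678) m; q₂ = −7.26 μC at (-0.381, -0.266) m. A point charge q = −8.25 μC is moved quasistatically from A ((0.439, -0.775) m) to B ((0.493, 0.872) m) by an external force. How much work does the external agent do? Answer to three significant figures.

0.0938 J

For quasistatic motion the external work equals the change in potential energy: W_ext = qΔV = q(V_B − V_A).
At A: distances to the source charges are 1.71 m, 0.965 m; V_A = Σ kqᵢ/rᵢ = -1.12×10⁵ V.
At B: distances to the source charges are 0.974 m, 1.43 m; V_B = Σ kqᵢ/rᵢ = -1.23×10⁵ V.
ΔV = V_B − V_A = -1.14×10⁴ V.
W_ext = qΔV = (-8.25×10⁻⁶ C)(-1.14×10⁴ V) = 0.0938 J.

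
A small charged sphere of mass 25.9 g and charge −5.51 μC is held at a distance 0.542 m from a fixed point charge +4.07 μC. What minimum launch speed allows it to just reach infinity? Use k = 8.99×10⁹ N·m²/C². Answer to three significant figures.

To just escape, total mechanical energy must reach zero at infinity: ½mv²_min + U = 0, so ½mv²_min = −U = |kQq|/r.
|U| = |kQq|/r = (8.99×10⁹ N·m²/C²)(4.07×10⁻⁶)(5.51×10⁻⁶)/(0.542) = 0.372 J.
v_min = √(2|U|/m) = √(2·0.372/0.0259) = 5.36 m/s.

5.36 m/s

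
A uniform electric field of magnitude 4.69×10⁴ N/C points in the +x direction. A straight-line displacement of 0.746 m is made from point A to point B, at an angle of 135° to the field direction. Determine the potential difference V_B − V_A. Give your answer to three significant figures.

Only the component of displacement along E changes the potential: ΔV = −E·d·cosθ.
ΔV = −(4.69×10⁴ V/m)(0.746 m)cos135° = 2.47×10⁴ V.

2.47×10⁴ V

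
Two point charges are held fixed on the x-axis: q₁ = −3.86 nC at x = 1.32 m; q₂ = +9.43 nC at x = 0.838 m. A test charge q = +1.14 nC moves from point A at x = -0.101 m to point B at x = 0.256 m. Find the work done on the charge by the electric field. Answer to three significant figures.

The work done by the electric force is W_field = −ΔU = −q(V_B − V_A) = q(V_A − V_B).
At A: distances to the source charges are 1.42 m, 0.939 m; V_A = Σ kqᵢ/rᵢ = 65.9 V.
At B: distances to the source charges are 1.06 m, 0.582 m; V_B = Σ kqᵢ/rᵢ = 113 V.
ΔV = V_B − V_A = 47.2 V.
W_field = −qΔV = −(1.14×10⁻⁹ C)(47.2 V) = -5.38×10⁻⁸ J.

-5.38×10⁻⁸ J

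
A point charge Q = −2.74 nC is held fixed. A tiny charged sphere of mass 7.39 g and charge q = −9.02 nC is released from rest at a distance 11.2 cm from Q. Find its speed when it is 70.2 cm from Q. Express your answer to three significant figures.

Only the electrostatic force acts, so mechanical energy is conserved: ½mv² = U₁ − U₂ = kQq(1/r₁ − 1/r₂).
U₁ − U₂ = (8.99×10⁹ N·m²/C²)(-2.74×10⁻⁹ C)(-9.02×10⁻⁹ C)(1/0.112 − 1/0.702) = 1.67×10⁻⁶ J.
v = √(2·1.67×10⁻⁶/7.39×10⁻³) = 0.0212 m/s.

0.0212 m/s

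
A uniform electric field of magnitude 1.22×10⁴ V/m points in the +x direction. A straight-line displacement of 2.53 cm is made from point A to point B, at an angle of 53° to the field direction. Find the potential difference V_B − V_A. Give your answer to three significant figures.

-186 V

Only the component of displacement along E changes the potential: ΔV = −E·d·cosθ.
ΔV = −(1.22×10⁴ V/m)(0.0253 m)cos53° = -186 V.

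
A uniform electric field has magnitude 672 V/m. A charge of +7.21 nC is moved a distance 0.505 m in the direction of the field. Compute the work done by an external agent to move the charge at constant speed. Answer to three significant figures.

-2.45×10⁻⁶ J

The potential change for a displacement 0.505 m in the direction of the field is ΔV = −Ed = -339 V.
W_ext = qΔV = -2.45×10⁻⁶ J.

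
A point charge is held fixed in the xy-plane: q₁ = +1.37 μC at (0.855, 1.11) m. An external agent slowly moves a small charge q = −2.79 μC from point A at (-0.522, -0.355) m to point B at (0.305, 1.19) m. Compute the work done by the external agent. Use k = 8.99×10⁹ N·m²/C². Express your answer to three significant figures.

-0.0447 J

For quasistatic motion the external work equals the change in potential energy: W_ext = qΔV = q(V_B − V_A).
At A: distance to the source charge is 2.01 m; V_A = kq₁/r = 6130 V.
At B: distance to the source charge is 0.556 m; V_B = kq₁/r = 2.22×10⁴ V.
ΔV = V_B − V_A = 1.60×10⁴ V.
W_ext = qΔV = (-2.79×10⁻⁶ C)(1.60×10⁴ V) = -0.0447 J.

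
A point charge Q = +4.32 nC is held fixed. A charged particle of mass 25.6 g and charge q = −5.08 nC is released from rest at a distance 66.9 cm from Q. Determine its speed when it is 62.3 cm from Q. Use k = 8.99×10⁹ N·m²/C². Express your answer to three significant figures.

Only the electrostatic force acts, so mechanical energy is conserved: ½mv² = U₁ − U₂ = kQq(1/r₁ − 1/r₂).
U₁ − U₂ = (8.99×10⁹ N·m²/C²)(4.32×10⁻⁹ C)(-5.08×10⁻⁹ C)(1/0.669 − 1/0.623) = 2.18×10⁻⁸ J.
v = √(2·2.18×10⁻⁸/0.0256) = 1.30×10⁻³ m/s.

1.30×10⁻³ m/s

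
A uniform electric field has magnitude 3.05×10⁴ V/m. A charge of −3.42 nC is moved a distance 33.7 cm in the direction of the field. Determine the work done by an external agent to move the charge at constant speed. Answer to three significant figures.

3.52×10⁻⁵ J

The potential change for a displacement 33.7 cm in the direction of the field is ΔV = −Ed = -1.03×10⁴ V.
W_ext = qΔV = 3.52×10⁻⁵ J.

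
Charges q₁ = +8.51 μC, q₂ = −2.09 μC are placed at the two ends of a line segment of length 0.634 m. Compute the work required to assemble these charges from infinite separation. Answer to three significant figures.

-0.252 J

The work to assemble the configuration equals its total potential energy, U = Σ kqᵢqⱼ/rᵢⱼ over all pairs.
The separation is r = 0.634 m.
U = (-0.252) = -0.252 J.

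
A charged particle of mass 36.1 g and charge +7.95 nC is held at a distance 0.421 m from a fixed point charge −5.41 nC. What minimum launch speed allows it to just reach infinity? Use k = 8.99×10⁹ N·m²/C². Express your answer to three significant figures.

To just escape, total mechanical energy must reach zero at infinity: ½mv²_min + U = 0, so ½mv²_min = −U = |kQq|/r.
|U| = |kQq|/r = (8.99×10⁹ N·m²/C²)(5.41×10⁻⁹)(7.95×10⁻⁹)/(0.421) = 9.18×10⁻⁷ J.
v_min = √(2|U|/m) = √(2·9.18×10⁻⁷/0.0361) = 7.13×10⁻³ m/s.

7.13×10⁻³ m/s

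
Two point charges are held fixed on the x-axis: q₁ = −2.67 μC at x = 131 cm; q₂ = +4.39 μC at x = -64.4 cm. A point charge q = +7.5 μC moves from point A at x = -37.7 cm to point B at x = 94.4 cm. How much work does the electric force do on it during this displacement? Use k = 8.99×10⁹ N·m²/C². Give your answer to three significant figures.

1.31 J

The work done by the electric force is W_field = −ΔU = −q(V_B − V_A) = q(V_A − V_B).
At A: distances to the source charges are 1.69 m, 0.267 m; V_A = Σ kqᵢ/rᵢ = 1.34×10⁵ V.
At B: distances to the source charges are 0.366 m, 1.59 m; V_B = Σ kqᵢ/rᵢ = -4.07×10⁴ V.
ΔV = V_B − V_A = -1.74×10⁵ V.
W_field = −qΔV = −(7.50×10⁻⁶ C)(-1.74×10⁵ V) = 1.31 J.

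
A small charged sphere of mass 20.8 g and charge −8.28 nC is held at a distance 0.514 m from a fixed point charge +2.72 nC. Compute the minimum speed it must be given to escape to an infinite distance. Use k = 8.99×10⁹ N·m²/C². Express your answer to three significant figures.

6.15×10⁻³ m/s

To just escape, total mechanical energy must reach zero at infinity: ½mv²_min + U = 0, so ½mv²_min = −U = |kQq|/r.
|U| = |kQq|/r = (8.99×10⁹ N·m²/C²)(2.72×10⁻⁹)(8.28×10⁻⁹)/(0.514) = 3.94×10⁻⁷ J.
v_min = √(2|U|/m) = √(2·3.94×10⁻⁷/0.0208) = 6.15×10⁻³ m/s.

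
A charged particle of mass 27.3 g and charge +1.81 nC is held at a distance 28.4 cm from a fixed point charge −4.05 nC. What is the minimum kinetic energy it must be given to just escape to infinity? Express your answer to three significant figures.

2.32×10⁻⁷ J

To just escape, total mechanical energy must reach zero at infinity: ½mv²_min + U = 0, so ½mv²_min = −U = |kQq|/r.
|U| = |kQq|/r = (8.99×10⁹ N·m²/C²)(4.05×10⁻⁹)(1.81×10⁻⁹)/(0.284) = 2.32×10⁻⁷ J.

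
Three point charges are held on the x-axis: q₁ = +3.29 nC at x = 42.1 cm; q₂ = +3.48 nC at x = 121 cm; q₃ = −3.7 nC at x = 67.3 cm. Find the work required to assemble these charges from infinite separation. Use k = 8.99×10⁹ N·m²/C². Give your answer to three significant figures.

-5.19×10⁻⁷ J

The assembly work is the sum of pairwise potential energies, U = Σ_{i<j} kqᵢqⱼ/rᵢⱼ.
Pair separations: r₁₂ = 0.789 m, r₁₃ = 0.252 m, r₂₃ = 0.537 m.
U = (1.30×10⁻⁷) + (-4.34×10⁻⁷) + (-2.16×10⁻⁷) = -5.19×10⁻⁷ J.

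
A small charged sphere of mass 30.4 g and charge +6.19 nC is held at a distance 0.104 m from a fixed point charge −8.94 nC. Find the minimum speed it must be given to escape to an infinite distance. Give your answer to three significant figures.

To just escape, total mechanical energy must reach zero at infinity: ½mv²_min + U = 0, so ½mv²_min = −U = |kQq|/r.
|U| = |kQq|/r = (8.99×10⁹ N·m²/C²)(8.94×10⁻⁹)(6.19×10⁻⁹)/(0.104) = 4.78×10⁻⁶ J.
v_min = √(2|U|/m) = √(2·4.78×10⁻⁶/0.0304) = 0.0177 m/s.

0.0177 m/s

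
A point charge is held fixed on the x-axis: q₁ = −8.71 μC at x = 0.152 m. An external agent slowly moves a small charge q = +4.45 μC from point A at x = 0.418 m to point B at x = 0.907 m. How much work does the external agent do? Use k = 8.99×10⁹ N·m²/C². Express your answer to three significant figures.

For quasistatic motion the external work equals the change in potential energy: W_ext = qΔV = q(V_B − V_A).
At A: distance to the source charge is 0.266 m; V_A = kq₁/r = -2.94×10⁵ V.
At B: distance to the source charge is 0.755 m; V_B = kq₁/r = -1.04×10⁵ V.
ΔV = V_B − V_A = 1.91×10⁵ V.
W_ext = qΔV = (4.45×10⁻⁶ C)(1.91×10⁵ V) = 0.848 J.

0.848 J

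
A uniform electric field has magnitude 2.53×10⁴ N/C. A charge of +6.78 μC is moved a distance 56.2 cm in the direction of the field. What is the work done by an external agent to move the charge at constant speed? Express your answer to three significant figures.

The potential change for a displacement 56.2 cm in the direction of the field is ΔV = −Ed = -1.42×10⁴ V.
W_ext = qΔV = -0.0964 J.

-0.0964 J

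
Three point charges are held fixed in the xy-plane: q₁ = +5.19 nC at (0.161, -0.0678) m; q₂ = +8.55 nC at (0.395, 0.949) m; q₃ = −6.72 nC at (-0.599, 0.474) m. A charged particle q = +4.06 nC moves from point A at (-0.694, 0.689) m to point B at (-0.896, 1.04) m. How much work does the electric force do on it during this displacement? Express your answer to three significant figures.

-5.80×10⁻⁷ J

The work done by the electric force is W_field = −ΔU = −q(V_B − V_A) = q(V_A − V_B).
At A: distances to the source charges are 1.14 m, 1.12 m, 0.235 m; V_A = Σ kqᵢ/rᵢ = -148 V.
At B: distances to the source charges are 1.53 m, 1.29 m, 0.639 m; V_B = Σ kqᵢ/rᵢ = -4.65 V.
ΔV = V_B − V_A = 143 V.
W_field = −qΔV = −(4.06×10⁻⁹ C)(143 V) = -5.80×10⁻⁷ J.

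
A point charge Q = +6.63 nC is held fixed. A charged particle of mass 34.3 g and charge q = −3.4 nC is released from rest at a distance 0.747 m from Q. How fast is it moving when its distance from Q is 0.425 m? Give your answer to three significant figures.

3.46×10⁻³ m/s

Only the electrostatic force acts, so mechanical energy is conserved: ½mv² = U₁ − U₂ = kQq(1/r₁ − 1/r₂).
U₁ − U₂ = (8.99×10⁹ N·m²/C²)(6.63×10⁻⁹ C)(-3.40×10⁻⁹ C)(1/0.747 − 1/0.425) = 2.06×10⁻⁷ J.
v = √(2·2.06×10⁻⁷/0.0343) = 3.46×10⁻³ m/s.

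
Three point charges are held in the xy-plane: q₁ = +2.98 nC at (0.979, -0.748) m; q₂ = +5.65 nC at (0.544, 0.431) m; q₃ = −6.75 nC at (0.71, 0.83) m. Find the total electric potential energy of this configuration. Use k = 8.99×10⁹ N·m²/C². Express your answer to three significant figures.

-7.86×10⁻⁷ J

The work to assemble the configuration equals its total potential energy, U = Σ kqᵢqⱼ/rᵢⱼ over all pairs.
Pair separations: r₁₂ = 1.26 m, r₁₃ = 1.60 m, r₂₃ = 0.432 m.
U = (1.20×10⁻⁷) + (-1.13×10⁻⁷) + (-7.93×10⁻⁷) = -7.86×10⁻⁷ J.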